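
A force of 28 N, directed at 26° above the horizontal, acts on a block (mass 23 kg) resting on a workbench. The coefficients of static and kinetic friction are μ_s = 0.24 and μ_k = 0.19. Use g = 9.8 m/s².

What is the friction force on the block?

f ≈ 25.2 N

The vertical component of P reduces the normal force: N = m g − P sin α = 225.4 − 12.27 = 213.1 N.
Horizontally, friction must balance P cos α = 25.17 N.
μ_s N = 0.24 × 213.1 = 51.15 N.
Since 25.17 N does not exceed the limit, the block stays at rest and f = 25.2 N.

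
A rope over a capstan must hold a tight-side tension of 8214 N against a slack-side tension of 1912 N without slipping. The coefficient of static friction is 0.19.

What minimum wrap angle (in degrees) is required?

β_min ≈ 440°

T₂/T₁ = e^{μβ} → β = ln(T₂/T₁)/μ.
β = ln(8214/1912)/0.19 = 1.458/0.19 = 7.672 rad.
In degrees: β = 7.672 × 180/π = 440°.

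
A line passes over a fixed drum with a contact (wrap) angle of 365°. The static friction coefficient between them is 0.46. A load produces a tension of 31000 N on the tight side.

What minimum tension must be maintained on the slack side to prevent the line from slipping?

T_min ≈ 1650 N

Capstan equation at impending slip: T_tight/T_slack = e^{μβ}.
β = 365° = 6.37 rad; e^{μβ} = e^{0.46×6.37} = 18.74.
T_slack = T_tight / e^{μβ} = 31000 / 18.74 = 1650 N.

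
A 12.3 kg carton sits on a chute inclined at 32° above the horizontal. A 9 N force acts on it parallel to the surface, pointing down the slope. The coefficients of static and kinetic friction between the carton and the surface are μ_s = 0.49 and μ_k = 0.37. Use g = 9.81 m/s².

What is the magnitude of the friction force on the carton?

f ≈ 37.9 N (up the incline)

Perpendicular to the surface, N = m g cos θ = 12.3·9.81·cos 32° = 102.3 N.
Parallel to the incline, ΣF = 0 gives f = m g sin θ + P = 63.94 + 9 = 72.94 N (up-slope positive).
Static friction can supply at most μ_s N = 50.14 N.
Since |72.94| > 50.14 N, static friction cannot hold it; the carton slides down the incline and kinetic friction applies: f = μ_k N = 0.37 × 102.3 = 37.9 N.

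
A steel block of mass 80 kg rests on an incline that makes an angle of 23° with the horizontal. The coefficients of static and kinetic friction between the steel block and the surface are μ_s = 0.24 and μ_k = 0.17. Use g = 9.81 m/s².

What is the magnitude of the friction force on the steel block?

The normal reaction is N = m g cos θ = 722.4 N.
For equilibrium along the incline, friction must balance the weight component: f = m g sin θ = 306.6 N up the slope.
Maximum static friction available: μ_s N = 0.24 × 722.4 = 173.4 N.
Since |306.6| > 173.4 N, static friction cannot hold it; the steel block slides down the incline and kinetic friction applies: f = μ_k N = 0.17 × 722.4 = 123 N.

f ≈ 123 N (up the incline)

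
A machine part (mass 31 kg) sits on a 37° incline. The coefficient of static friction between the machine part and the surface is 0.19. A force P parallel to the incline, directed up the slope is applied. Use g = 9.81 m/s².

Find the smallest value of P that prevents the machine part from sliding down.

The machine part tends to slide down (tan θ > μ_s), so at the point of impending slip friction acts up-slope at its limit: f = μ_s N.
P is parallel to the surface, so N = m g cos θ = 243 N.
Along the incline: P + μ_s N = m g sin θ, so P = 183 − 0.19×243 = 137 N.

P_min ≈ 137 N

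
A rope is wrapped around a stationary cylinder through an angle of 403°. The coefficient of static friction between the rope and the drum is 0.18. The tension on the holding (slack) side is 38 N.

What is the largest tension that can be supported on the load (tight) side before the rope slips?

T_max ≈ 135 N

At impending slip the capstan equation gives T₂/T₁ = e^{μβ} with β in radians.
β = 403° × π/180 = 7.034 rad.
e^{μβ} = e^{0.18×7.034} = 3.547.
T₂ = T₁ · e^{μβ} = 38 × 3.547 = 135 N.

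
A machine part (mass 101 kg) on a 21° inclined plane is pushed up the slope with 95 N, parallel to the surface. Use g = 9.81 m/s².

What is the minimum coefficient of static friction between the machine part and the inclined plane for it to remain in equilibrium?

N = m g cos θ = 925 N.
Friction must make up the shortfall along the incline: f = m g sin θ − P = 355.1 − 95 = 260.1 N.
At the threshold f = μ_s N, so μ_s,min = 260.1/925 = 0.281.

μ_s,min ≈ 0.281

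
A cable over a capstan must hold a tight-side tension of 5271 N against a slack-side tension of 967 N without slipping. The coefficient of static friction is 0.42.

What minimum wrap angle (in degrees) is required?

β_min ≈ 231°

T₂/T₁ = e^{μβ} → β = ln(T₂/T₁)/μ.
β = ln(5271/967)/0.42 = 1.696/0.42 = 4.038 rad.
In degrees: β = 4.038 × 180/π = 231°.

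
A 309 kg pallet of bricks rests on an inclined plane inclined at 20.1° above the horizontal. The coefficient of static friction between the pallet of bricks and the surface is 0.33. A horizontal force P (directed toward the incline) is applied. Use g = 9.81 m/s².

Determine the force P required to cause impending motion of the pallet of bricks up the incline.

At impending motion up the slope, friction acts down-slope at its limit: f = μ_s N.
Perpendicular to the incline: N = m g cos θ + P sin θ.
Along the incline: P cos θ = m g sin θ + μ_s N = m g sin θ + μ_s (m g cos θ + P sin θ).
Solving, P (cos θ − μ_s sin θ) = m g (sin θ + μ_s cos θ), so P = 309×9.81×(sin 20.1° + 0.33 cos 20.1°)/(cos 20.1° − 0.33 sin 20.1°) = 3030×0.6536/0.8257 = 2400 N.

P ≈ 2400 N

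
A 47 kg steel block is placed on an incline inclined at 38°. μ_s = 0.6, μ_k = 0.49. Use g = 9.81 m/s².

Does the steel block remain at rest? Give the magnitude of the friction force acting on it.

N = m g cos θ = 363 N.
Down-slope weight component: m g sin θ = 284 N.
μ_s N = 218 N.
284 > 218 N, so it slides; kinetic friction f = μ_k N = 0.49×363 = 178 N.

f ≈ 178 N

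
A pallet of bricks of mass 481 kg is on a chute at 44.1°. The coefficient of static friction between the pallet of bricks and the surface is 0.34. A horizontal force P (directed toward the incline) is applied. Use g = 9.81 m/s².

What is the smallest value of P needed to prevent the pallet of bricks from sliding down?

P_min ≈ 2230 N

The pallet of bricks tends to slide down (tan θ > μ_s), so at the point of impending slip friction acts up-slope at its limit: f = μ_s N.
Perpendicular to the incline: N = m g cos θ + P sin θ.
Along the incline: P cos θ + μ_s N = m g sin θ, i.e. P cos θ + μ_s (m g cos θ + P sin θ) = m g sin θ.
Solving, P (cos θ + μ_s sin θ) = m g (sin θ − μ_s cos θ), so P = 4720×0.4517/0.9547 = 2230 N.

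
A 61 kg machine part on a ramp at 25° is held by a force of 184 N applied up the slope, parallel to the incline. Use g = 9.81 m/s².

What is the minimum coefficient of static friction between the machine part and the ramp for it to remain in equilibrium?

μ_s,min ≈ 0.127

N = m g cos θ = 542.3 N.
Friction must make up the shortfall along the incline: f = m g sin θ − P = 252.9 − 184 = 68.9 N.
At the threshold f = μ_s N, so μ_s,min = 68.9/542.3 = 0.127.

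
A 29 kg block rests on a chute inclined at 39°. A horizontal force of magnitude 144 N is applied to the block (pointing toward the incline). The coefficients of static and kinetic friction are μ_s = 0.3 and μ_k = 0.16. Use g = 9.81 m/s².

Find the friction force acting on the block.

Resolve perpendicular to the incline: N = m g cos θ + P sin θ = 29×9.81×cos 39° + 144×sin 39° = 311.7 N.
Along the incline, the net driving force (taking up-slope positive) is P cos θ − m g sin θ = 111.9 − 179 = -67.13 N, so equilibrium requires friction f = 67.13 N (up-slope).
Maximum static friction: μ_s N = 0.3 × 311.7 = 93.51 N.
|f_req| = 67.13 ≤ 93.51 N → the block is in equilibrium; friction equals the required value.

f ≈ 67.1 N (up the incline)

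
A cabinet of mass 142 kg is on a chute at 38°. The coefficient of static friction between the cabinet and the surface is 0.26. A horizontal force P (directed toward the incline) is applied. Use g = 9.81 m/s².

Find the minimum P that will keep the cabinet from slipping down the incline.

P_min ≈ 604 N

The cabinet tends to slide down (tan θ > μ_s), so at the point of impending slip friction acts up-slope at its limit: f = μ_s N.
Perpendicular to the incline: N = m g cos θ + P sin θ.
Along the incline: P cos θ + μ_s N = m g sin θ, i.e. P cos θ + μ_s (m g cos θ + P sin θ) = m g sin θ.
Solving, P (cos θ + μ_s sin θ) = m g (sin θ − μ_s cos θ), so P = 1390×0.4108/0.9481 = 604 N.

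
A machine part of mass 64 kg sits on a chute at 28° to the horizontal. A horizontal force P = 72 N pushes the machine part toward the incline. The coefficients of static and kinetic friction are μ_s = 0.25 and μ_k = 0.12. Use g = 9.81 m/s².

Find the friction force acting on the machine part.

f ≈ 70.6 N (up the incline)

Normal direction: N = m g cos θ + P sin θ = 588.2 N.
Parallel to the incline: P cos θ − m g sin θ = 63.57 − 294.8 = -231.2 N; the friction needed to balance this is 231.2 N acting up the slope.
Maximum static friction: μ_s N = 0.25 × 588.2 = 147 N.
The required 231.2 N exceeds the static limit, so the machine part slides down-slope and f = μ_k N = 0.12×588.2 = 70.6 N.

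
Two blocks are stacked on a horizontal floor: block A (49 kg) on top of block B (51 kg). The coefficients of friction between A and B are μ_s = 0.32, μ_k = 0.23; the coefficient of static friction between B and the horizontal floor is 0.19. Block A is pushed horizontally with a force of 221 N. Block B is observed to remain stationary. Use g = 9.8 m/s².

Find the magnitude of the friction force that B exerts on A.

The normal force B exerts on A is simply A's weight, N₁ = 480.2 N.
So the A–B interface can sustain at most μ_s N₁ = 153.7 N of static friction.
P = 221 N exceeds that limit, so A slips over B and the interface friction becomes kinetic: f₁ = μ_k N₁ = 0.23×480.2 = 110 N.
B experiences an equal 110 N forward from A (third law). B is in equilibrium, so the floor supplies f₂ = 110 N of static friction (limit μ_s(m_A+m_B)g = 186.2 N, not exceeded).

f ≈ 110 N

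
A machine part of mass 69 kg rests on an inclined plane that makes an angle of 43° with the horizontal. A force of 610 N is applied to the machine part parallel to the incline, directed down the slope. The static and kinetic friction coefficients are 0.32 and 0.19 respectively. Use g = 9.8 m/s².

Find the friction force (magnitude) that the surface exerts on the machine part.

f ≈ 94 N (up the incline)

Perpendicular to the surface, N = m g cos θ = 69·9.8·cos 43° = 494.5 N.
The friction needed for equilibrium is m g sin θ + P = 461.2 + 610 = 1071 N, measured positive up-slope.
Maximum static friction available: μ_s N = 0.32 × 494.5 = 158.3 N.
Since |1071| > 158.3 N, static friction cannot hold it; the machine part slides down the incline and kinetic friction applies: f = μ_k N = 0.19 × 494.5 = 94 N.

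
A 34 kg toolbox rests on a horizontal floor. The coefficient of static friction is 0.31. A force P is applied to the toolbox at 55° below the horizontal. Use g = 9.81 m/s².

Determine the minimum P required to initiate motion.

P ≈ 323 N

N = m g + P sin α (the push presses the toolbox into the horizontal floor).
At impending slip, P cos α = μ_s N = μ_s (m g + P sin α).
Solving: P (cos α − μ_s sin α) = μ_s m g → P = 0.31×334/(cos 55° − 0.31 sin 55°) = 103/0.3196 = 323 N.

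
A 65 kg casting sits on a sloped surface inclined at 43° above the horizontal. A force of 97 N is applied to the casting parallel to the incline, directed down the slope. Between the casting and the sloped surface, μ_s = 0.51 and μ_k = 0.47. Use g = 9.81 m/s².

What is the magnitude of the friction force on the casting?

Perpendicular to the surface, N = m g cos θ = 65·9.81·cos 43° = 466.3 N.
For equilibrium along the incline the friction force must supply f = m g sin θ + P = 434.9 + 97 = 531.9 N (positive meaning up-slope).
The static-friction ceiling is μ_s N = 0.51 × 466.3 = 237.8 N.
Since |531.9| > 237.8 N, static friction cannot hold it; the casting slides down the incline and kinetic friction applies: f = μ_k N = 0.47 × 466.3 = 219 N.

f ≈ 219 N (up the incline)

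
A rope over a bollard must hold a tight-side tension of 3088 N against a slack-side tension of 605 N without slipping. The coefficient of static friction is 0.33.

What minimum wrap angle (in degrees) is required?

T₂/T₁ = e^{μβ} → β = ln(T₂/T₁)/μ.
β = ln(3088/605)/0.33 = 1.63/0.33 = 4.94 rad.
In degrees: β = 4.94 × 180/π = 283°.

β_min ≈ 283°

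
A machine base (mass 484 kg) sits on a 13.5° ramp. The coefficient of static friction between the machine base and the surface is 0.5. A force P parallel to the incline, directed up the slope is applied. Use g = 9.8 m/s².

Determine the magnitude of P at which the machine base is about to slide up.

At impending motion up the slope, friction acts down-slope at its limit: f = μ_s N.
P is parallel to the surface, so N = m g cos θ = 4610 N.
Along the incline: P = m g sin θ + μ_s N = 1110 + 0.5×4610 = 3410 N.

P ≈ 3410 N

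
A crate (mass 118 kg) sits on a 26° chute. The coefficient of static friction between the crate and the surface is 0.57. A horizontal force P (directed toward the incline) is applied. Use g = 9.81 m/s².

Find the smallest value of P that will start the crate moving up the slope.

P ≈ 1700 N

At impending motion up the slope, friction acts down-slope at its limit: f = μ_s N.
Perpendicular to the incline: N = m g cos θ + P sin θ.
Along the incline: P cos θ = m g sin θ + μ_s N = m g sin θ + μ_s (m g cos θ + P sin θ).
Solving, P (cos θ − μ_s sin θ) = m g (sin θ + μ_s cos θ), so P = 118×9.81×(sin 26° + 0.57 cos 26°)/(cos 26° − 0.57 sin 26°) = 1160×0.9507/0.6489 = 1700 N.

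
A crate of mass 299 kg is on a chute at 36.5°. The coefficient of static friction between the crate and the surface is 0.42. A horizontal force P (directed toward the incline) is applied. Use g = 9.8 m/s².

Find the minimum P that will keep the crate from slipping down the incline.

P_min ≈ 715 N

The crate tends to slide down (tan θ > μ_s), so at the point of impending slip friction acts up-slope at its limit: f = μ_s N.
Perpendicular to the incline: N = m g cos θ + P sin θ.
Along the incline: P cos θ + μ_s N = m g sin θ, i.e. P cos θ + μ_s (m g cos θ + P sin θ) = m g sin θ.
Solving, P (cos θ + μ_s sin θ) = m g (sin θ − μ_s cos θ), so P = 2930×0.2572/1.054 = 715 N.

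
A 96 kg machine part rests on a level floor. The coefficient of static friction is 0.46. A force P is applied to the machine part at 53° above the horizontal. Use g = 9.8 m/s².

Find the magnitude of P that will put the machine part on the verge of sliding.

N = m g − P sin α (the pull lifts the machine part).
At impending slip, P cos α = μ_s N = μ_s (m g − P sin α).
Solving: P (cos α + μ_s sin α) = μ_s m g → P = 0.46×941/(cos 53° + 0.46 sin 53°) = 433/0.9692 = 447 N.

P ≈ 447 N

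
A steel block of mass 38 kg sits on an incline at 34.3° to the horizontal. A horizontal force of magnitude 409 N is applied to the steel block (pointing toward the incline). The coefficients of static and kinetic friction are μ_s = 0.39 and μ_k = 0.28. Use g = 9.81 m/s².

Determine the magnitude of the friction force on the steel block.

f ≈ 128 N (down the incline)

The horizontal push has a component P sin θ into the surface, so N = m g cos θ + P sin θ = 308 + 230.5 = 538.4 N.
Along the incline, the net driving force (taking up-slope positive) is P cos θ − m g sin θ = 337.9 − 210.1 = 127.8 N, so equilibrium requires friction f = -127.8 N (down-slope).
The limit of static friction is μ_s N = 210 N.
|f_req| = 127.8 ≤ 210 N → the steel block is in equilibrium; friction equals the required value.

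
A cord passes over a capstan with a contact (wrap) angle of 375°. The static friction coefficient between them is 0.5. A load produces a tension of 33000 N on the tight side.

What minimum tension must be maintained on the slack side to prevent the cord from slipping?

T_min ≈ 1250 N

Capstan equation at impending slip: T_tight/T_slack = e^{μβ}.
β = 375° = 6.545 rad; e^{μβ} = e^{0.5×6.545} = 26.38.
T_slack = T_tight / e^{μβ} = 33000 / 26.38 = 1250 N.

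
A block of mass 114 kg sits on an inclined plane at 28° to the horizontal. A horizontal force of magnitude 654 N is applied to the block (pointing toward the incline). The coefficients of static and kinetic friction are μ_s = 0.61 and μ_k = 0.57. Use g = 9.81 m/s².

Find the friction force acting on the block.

The horizontal push has a component P sin θ into the surface, so N = m g cos θ + P sin θ = 987.4 + 307 = 1294 N.
Parallel to the incline: P cos θ − m g sin θ = 577.4 − 525 = 52.42 N; the friction needed to balance this is 52.42 N acting down the slope.
The limit of static friction is μ_s N = 789.6 N.
Since 52.42 N is within the 789.6 N limit, the block stays put and friction is exactly 52.4 N.

f ≈ 52.4 N (down the incline)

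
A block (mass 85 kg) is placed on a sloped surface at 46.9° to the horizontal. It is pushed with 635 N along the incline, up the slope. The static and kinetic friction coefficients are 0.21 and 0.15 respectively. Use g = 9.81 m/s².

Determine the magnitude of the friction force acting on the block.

f ≈ 26.2 N (down the incline)

Normal force: N = m g cos θ = 85 × 9.81 × cos 46.9° = 569.7 N.
The friction needed for equilibrium is m g sin θ − P = 608.8 − 635 = -26.15 N, measured positive up-slope.
Static friction can supply at most μ_s N = 119.6 N.
Since |-26.15| ≤ 119.6 N, the block remains in static equilibrium and friction takes exactly the required value.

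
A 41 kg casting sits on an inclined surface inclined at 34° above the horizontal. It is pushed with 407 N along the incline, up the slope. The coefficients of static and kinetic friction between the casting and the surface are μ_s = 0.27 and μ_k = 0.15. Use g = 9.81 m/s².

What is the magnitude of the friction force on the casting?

f ≈ 50 N (down the incline)

Perpendicular to the surface, N = m g cos θ = 41·9.81·cos 34° = 333.4 N.
Parallel to the incline, ΣF = 0 gives f = m g sin θ − P = 224.9 − 407 = -182.1 N (up-slope positive).
Static friction can supply at most μ_s N = 90.03 N.
|-182.1| exceeds 90.03 N, so the casting slips up-slope; friction is kinetic, f = μ_k N = 0.15×333.4 = 50 N.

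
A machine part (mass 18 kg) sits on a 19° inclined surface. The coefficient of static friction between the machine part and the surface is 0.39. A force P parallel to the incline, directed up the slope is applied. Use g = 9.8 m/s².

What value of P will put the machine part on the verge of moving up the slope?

At impending motion up the slope, friction acts down-slope at its limit: f = μ_s N.
P is parallel to the surface, so N = m g cos θ = 167 N.
Along the incline: P = m g sin θ + μ_s N = 57.4 + 0.39×167 = 122 N.

P ≈ 122 N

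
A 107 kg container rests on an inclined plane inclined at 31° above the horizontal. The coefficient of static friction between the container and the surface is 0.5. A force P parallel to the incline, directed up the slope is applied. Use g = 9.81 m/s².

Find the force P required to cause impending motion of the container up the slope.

At impending motion up the slope, friction acts down-slope at its limit: f = μ_s N.
P is parallel to the surface, so N = m g cos θ = 900 N.
Along the incline: P = m g sin θ + μ_s N = 541 + 0.5×900 = 990 N.

P ≈ 990 N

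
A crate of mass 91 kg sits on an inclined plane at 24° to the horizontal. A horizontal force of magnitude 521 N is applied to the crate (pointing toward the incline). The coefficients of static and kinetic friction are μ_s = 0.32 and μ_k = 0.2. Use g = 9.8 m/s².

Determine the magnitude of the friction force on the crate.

f ≈ 113 N (down the incline)

The horizontal push has a component P sin θ into the surface, so N = m g cos θ + P sin θ = 814.7 + 211.9 = 1027 N.
Along the incline, the net driving force (taking up-slope positive) is P cos θ − m g sin θ = 476 − 362.7 = 113.2 N, so equilibrium requires friction f = -113.2 N (down-slope).
Maximum static friction: μ_s N = 0.32 × 1027 = 328.5 N.
|f_req| = 113.2 ≤ 328.5 N → the crate is in equilibrium; friction equals the required value.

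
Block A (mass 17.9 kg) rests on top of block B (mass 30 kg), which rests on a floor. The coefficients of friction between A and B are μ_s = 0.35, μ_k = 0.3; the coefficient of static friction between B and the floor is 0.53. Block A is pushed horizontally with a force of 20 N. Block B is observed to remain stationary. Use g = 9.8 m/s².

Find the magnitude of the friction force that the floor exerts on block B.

Between the blocks, N₁ = m_A g = 175.4 N.
So the A–B interface can sustain at most μ_s N₁ = 61.4 N of static friction.
P = 20 N is within that limit, so A and B move together (both at rest); the A–B friction is simply f₁ = P = 20 N.
B experiences an equal 20 N forward from A (third law). B is in equilibrium, so the floor supplies f₂ = 20 N of static friction (limit μ_s(m_A+m_B)g = 248.8 N, not exceeded).

f ≈ 20 N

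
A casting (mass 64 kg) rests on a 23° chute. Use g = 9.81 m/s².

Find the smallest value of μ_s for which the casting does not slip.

μ_s,min ≈ 0.424

At the slip threshold m g sin θ = μ_s m g cos θ, so μ_s,min = tan θ.
μ_s,min = tan 23° = 0.424.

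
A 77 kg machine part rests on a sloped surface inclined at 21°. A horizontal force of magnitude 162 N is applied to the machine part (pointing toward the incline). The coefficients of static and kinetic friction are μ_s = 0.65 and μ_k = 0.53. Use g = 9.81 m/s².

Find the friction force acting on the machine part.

f ≈ 119 N (up the incline)

The horizontal push has a component P sin θ into the surface, so N = m g cos θ + P sin θ = 705.2 + 58.06 = 763.3 N.
Parallel to the incline: P cos θ − m g sin θ = 151.2 − 270.7 = -119.5 N; the friction needed to balance this is 119.5 N acting up the slope.
Maximum static friction: μ_s N = 0.65 × 763.3 = 496.1 N.
Since 119.5 N is within the 496.1 N limit, the machine part stays put and friction is exactly 119 N.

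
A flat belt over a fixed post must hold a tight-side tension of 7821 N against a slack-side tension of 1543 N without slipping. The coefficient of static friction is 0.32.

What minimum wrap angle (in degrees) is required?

T₂/T₁ = e^{μβ} → β = ln(T₂/T₁)/μ.
β = ln(7821/1543)/0.32 = 1.623/0.32 = 5.072 rad.
In degrees: β = 5.072 × 180/π = 291°.

β_min ≈ 291°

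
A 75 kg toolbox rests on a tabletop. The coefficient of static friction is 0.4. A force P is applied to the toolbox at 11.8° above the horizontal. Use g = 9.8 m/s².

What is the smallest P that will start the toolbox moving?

P ≈ 277 N

N = m g − P sin α (the pull lifts the toolbox).
At impending slip, P cos α = μ_s N = μ_s (m g − P sin α).
Solving: P (cos α + μ_s sin α) = μ_s m g → P = 0.4×735/(cos 11.8° + 0.4 sin 11.8°) = 294/1.061 = 277 N.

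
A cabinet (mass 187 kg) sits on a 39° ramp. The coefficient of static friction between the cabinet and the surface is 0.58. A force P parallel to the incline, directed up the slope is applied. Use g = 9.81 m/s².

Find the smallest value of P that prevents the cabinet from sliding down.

The cabinet tends to slide down (tan θ > μ_s), so at the point of impending slip friction acts up-slope at its limit: f = μ_s N.
P is parallel to the surface, so N = m g cos θ = 1430 N.
Along the incline: P + μ_s N = m g sin θ, so P = 1150 − 0.58×1430 = 328 N.

P_min ≈ 328 N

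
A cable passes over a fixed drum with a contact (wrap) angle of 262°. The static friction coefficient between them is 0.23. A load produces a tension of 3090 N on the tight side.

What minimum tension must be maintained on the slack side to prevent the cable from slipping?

T_min ≈ 1080 N

Capstan equation at impending slip: T_tight/T_slack = e^{μβ}.
β = 262° = 4.573 rad; e^{μβ} = e^{0.23×4.573} = 2.863.
T_slack = T_tight / e^{μβ} = 3090 / 2.863 = 1080 N.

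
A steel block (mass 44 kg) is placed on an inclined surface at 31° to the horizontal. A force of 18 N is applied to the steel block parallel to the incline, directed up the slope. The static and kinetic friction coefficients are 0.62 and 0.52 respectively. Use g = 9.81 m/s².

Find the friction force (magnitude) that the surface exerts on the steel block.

f ≈ 204 N (up the incline)

The normal reaction is N = m g cos θ = 370 N.
For equilibrium along the incline the friction force must supply f = m g sin θ − P = 222.3 − 18 = 204.3 N (positive meaning up-slope).
The static-friction ceiling is μ_s N = 0.62 × 370 = 229.4 N.
Since |204.3| ≤ 229.4 N, no slip — friction simply equals what equilibrium demands.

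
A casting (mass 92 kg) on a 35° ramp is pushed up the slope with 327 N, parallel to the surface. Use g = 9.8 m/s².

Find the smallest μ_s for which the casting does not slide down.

N = m g cos θ = 738.5 N.
Friction must make up the shortfall along the incline: f = m g sin θ − P = 517.1 − 327 = 190.1 N.
At the threshold f = μ_s N, so μ_s,min = 190.1/738.5 = 0.257.

μ_s,min ≈ 0.257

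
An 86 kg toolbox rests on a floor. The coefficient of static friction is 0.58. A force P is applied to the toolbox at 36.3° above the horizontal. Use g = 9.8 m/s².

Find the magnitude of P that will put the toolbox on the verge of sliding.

N = m g − P sin α (the pull lifts the toolbox).
At impending slip, P cos α = μ_s N = μ_s (m g − P sin α).
Solving: P (cos α + μ_s sin α) = μ_s m g → P = 0.58×843/(cos 36.3° + 0.58 sin 36.3°) = 489/1.149 = 425 N.

P ≈ 425 N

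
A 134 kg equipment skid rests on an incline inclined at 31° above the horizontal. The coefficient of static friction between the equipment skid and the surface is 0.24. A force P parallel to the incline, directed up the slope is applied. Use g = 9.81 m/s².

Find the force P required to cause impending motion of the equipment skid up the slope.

P ≈ 947 N

At impending motion up the slope, friction acts down-slope at its limit: f = μ_s N.
P is parallel to the surface, so N = m g cos θ = 1130 N.
Along the incline: P = m g sin θ + μ_s N = 677 + 0.24×1130 = 947 N.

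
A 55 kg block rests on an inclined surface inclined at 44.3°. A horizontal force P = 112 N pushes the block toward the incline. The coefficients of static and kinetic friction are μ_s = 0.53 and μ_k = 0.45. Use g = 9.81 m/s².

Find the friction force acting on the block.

The horizontal push has a component P sin θ into the surface, so N = m g cos θ + P sin θ = 386.2 + 78.22 = 464.4 N.
Parallel to the incline: P cos θ − m g sin θ = 80.16 − 376.8 = -296.7 N; the friction needed to balance this is 296.7 N acting up the slope.
Maximum static friction: μ_s N = 0.53 × 464.4 = 246.1 N.
|f_req| = 296.7 > 246.1 N → the block slides down the incline; f = μ_k N = 0.45 × 464.4 = 209 N.

f ≈ 209 N (up the incline)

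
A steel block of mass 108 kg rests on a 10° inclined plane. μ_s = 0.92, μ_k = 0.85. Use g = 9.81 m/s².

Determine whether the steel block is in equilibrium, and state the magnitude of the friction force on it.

N = m g cos θ = 1040 N.
Down-slope weight component: m g sin θ = 184 N.
μ_s N = 960 N.
184 ≤ 960 N, so it stays put; friction = 184 N.

f ≈ 184 N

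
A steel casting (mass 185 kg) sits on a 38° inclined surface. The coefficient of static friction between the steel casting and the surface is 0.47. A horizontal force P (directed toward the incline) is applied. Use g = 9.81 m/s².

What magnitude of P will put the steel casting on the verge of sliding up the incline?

At impending motion up the slope, friction acts down-slope at its limit: f = μ_s N.
Perpendicular to the incline: N = m g cos θ + P sin θ.
Along the incline: P cos θ = m g sin θ + μ_s N = m g sin θ + μ_s (m g cos θ + P sin θ).
Solving, P (cos θ − μ_s sin θ) = m g (sin θ + μ_s cos θ), so P = 185×9.81×(sin 38° + 0.47 cos 38°)/(cos 38° − 0.47 sin 38°) = 1810×0.986/0.4986 = 3590 N.

P ≈ 3590 N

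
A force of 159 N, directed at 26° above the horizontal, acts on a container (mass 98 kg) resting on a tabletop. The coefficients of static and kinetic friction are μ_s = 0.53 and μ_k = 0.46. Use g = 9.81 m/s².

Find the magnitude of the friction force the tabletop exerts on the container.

f ≈ 143 N

The vertical component of P reduces the normal force: N = m g − P sin α = 961.4 − 69.7 = 891.7 N.
Horizontally, friction must balance P cos α = 142.9 N.
μ_s N = 0.53 × 891.7 = 472.6 N.
Since 142.9 N does not exceed the limit, the container stays at rest and f = 143 N.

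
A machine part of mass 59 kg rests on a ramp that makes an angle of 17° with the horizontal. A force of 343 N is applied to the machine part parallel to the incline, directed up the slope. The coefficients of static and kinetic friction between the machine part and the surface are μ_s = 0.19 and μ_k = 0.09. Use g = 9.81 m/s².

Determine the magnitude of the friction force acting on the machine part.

f ≈ 49.8 N (down the incline)

Perpendicular to the surface, N = m g cos θ = 59·9.81·cos 17° = 553.5 N.
The friction needed for equilibrium is m g sin θ − P = 169.2 − 343 = -173.8 N, measured positive up-slope.
The static-friction ceiling is μ_s N = 0.19 × 553.5 = 105.2 N.
|-173.8| exceeds 105.2 N, so the machine part slips up-slope; friction is kinetic, f = μ_k N = 0.09×553.5 = 49.8 N.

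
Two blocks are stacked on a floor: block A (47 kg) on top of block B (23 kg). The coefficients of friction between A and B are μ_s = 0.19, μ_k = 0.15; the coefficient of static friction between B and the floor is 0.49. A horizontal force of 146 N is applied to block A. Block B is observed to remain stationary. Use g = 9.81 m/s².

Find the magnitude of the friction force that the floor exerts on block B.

Between the blocks, N₁ = m_A g = 461.1 N.
Maximum static friction on A from B: μ_s N₁ = 0.19×461.1 = 87.6 N.
P = 146 N exceeds that limit, so A slips over B and the interface friction becomes kinetic: f₁ = μ_k N₁ = 0.15×461.1 = 69.2 N.
B experiences an equal 69.2 N forward from A (third law). B is in equilibrium, so the floor supplies f₂ = 69.2 N of static friction (limit μ_s(m_A+m_B)g = 336.5 N, not exceeded).

f ≈ 69.2 N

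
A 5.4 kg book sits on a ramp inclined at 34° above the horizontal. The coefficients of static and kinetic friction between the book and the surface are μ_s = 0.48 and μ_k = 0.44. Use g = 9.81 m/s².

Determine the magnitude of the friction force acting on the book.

Normal force: N = m g cos θ = 5.4 × 9.81 × cos 34° = 43.92 N.
For equilibrium along the incline, friction must balance the weight component: f = m g sin θ = 29.62 N up the slope.
The static-friction ceiling is μ_s N = 0.48 × 43.92 = 21.08 N.
Since |29.62| > 21.08 N, static friction cannot hold it; the book slides down the incline and kinetic friction applies: f = μ_k N = 0.44 × 43.92 = 19.3 N.

f ≈ 19.3 N (up the incline)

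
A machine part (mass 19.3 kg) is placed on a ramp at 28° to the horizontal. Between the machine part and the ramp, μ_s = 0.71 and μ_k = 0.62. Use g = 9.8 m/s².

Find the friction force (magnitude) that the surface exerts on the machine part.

f ≈ 88.8 N (up the incline)

Perpendicular to the surface, N = m g cos θ = 19.3·9.8·cos 28° = 167 N.
For equilibrium along the incline, friction must balance the weight component: f = m g sin θ = 88.8 N up the slope.
Maximum static friction available: μ_s N = 0.71 × 167 = 118.6 N.
Since |88.8| ≤ 118.6 N, no slip — friction simply equals what equilibrium demands.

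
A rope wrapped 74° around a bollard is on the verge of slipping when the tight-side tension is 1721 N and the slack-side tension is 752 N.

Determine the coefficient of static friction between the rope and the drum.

T₂/T₁ = e^{μβ} → μ = ln(T₂/T₁)/β.
β = 74° = 1.292 rad.
μ = ln(1721/752)/1.292 = ln(2.289)/1.292 = 0.641.

μ ≈ 0.641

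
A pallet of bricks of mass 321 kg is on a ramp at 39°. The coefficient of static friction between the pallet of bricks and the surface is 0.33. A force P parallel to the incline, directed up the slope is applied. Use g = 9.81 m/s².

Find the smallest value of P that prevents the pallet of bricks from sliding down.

P_min ≈ 1170 N

The pallet of bricks tends to slide down (tan θ > μ_s), so at the point of impending slip friction acts up-slope at its limit: f = μ_s N.
P is parallel to the surface, so N = m g cos θ = 2450 N.
Along the incline: P + μ_s N = m g sin θ, so P = 1980 − 0.33×2450 = 1170 N.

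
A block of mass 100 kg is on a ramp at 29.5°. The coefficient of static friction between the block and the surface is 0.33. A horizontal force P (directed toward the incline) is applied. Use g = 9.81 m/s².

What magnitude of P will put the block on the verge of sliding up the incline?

P ≈ 1080 N

At impending motion up the slope, friction acts down-slope at its limit: f = μ_s N.
Perpendicular to the incline: N = m g cos θ + P sin θ.
Along the incline: P cos θ = m g sin θ + μ_s N = m g sin θ + μ_s (m g cos θ + P sin θ).
Solving, P (cos θ − μ_s sin θ) = m g (sin θ + μ_s cos θ), so P = 100×9.81×(sin 29.5° + 0.33 cos 29.5°)/(cos 29.5° − 0.33 sin 29.5°) = 981×0.7796/0.7079 = 1080 N.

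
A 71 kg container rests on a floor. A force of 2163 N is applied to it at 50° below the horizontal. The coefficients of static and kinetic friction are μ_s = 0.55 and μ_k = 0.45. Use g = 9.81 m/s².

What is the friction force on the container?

N = m g + P sin α = 696.5 + 2163×sin 50° = 2353 N.
For equilibrium, f = P cos α = 2163×cos 50° = 1390 N.
The static-friction limit is μ_s N = 1294 N.
The required friction exceeds μ_s N, so the container moves and f = μ_k N = 1060 N.

f ≈ 1060 N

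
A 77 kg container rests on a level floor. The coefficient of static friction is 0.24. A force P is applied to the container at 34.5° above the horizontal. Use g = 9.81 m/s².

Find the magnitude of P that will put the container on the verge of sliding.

N = m g − P sin α (the pull lifts the container).
At impending slip, P cos α = μ_s N = μ_s (m g − P sin α).
Solving: P (cos α + μ_s sin α) = μ_s m g → P = 0.24×755/(cos 34.5° + 0.24 sin 34.5°) = 181/0.9601 = 189 N.

P ≈ 189 N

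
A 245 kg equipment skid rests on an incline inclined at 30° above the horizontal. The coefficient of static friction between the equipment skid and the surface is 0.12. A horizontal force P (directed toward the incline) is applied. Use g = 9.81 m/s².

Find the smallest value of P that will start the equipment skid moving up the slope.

P ≈ 1800 N

At impending motion up the slope, friction acts down-slope at its limit: f = μ_s N.
Perpendicular to the incline: N = m g cos θ + P sin θ.
Along the incline: P cos θ = m g sin θ + μ_s N = m g sin θ + μ_s (m g cos θ + P sin θ).
Solving, P (cos θ − μ_s sin θ) = m g (sin θ + μ_s cos θ), so P = 245×9.81×(sin 30° + 0.12 cos 30°)/(cos 30° − 0.12 sin 30°) = 2400×0.6039/0.806 = 1800 N.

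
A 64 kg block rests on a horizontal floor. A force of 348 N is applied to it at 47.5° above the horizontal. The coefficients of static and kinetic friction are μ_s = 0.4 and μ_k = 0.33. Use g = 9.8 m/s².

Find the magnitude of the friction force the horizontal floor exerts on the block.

f ≈ 122 N

Vertical equilibrium gives N = m g − P sin α = 370.6 N.
Horizontally, friction must balance P cos α = 235.1 N.
The static-friction limit is μ_s N = 148.3 N.
The required friction exceeds μ_s N, so the block moves and f = μ_k N = 122 N.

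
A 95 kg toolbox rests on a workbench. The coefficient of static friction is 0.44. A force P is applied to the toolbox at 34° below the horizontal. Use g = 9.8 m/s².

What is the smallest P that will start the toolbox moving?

P ≈ 703 N

N = m g + P sin α (the push presses the toolbox into the workbench).
At impending slip, P cos α = μ_s N = μ_s (m g + P sin α).
Solving: P (cos α − μ_s sin α) = μ_s m g → P = 0.44×931/(cos 34° − 0.44 sin 34°) = 410/0.583 = 703 N.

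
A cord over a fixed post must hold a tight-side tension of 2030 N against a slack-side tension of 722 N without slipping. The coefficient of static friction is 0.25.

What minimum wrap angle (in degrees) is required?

T₂/T₁ = e^{μβ} → β = ln(T₂/T₁)/μ.
β = ln(2030/722)/0.25 = 1.034/0.25 = 4.135 rad.
In degrees: β = 4.135 × 180/π = 237°.

β_min ≈ 237°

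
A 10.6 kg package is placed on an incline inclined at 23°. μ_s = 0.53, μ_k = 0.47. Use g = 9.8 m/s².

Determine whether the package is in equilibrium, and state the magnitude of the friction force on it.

N = m g cos θ = 95.6 N.
Down-slope weight component: m g sin θ = 40.6 N.
μ_s N = 50.7 N.
40.6 ≤ 50.7 N, so it stays put; friction = 40.6 N.

f ≈ 40.6 N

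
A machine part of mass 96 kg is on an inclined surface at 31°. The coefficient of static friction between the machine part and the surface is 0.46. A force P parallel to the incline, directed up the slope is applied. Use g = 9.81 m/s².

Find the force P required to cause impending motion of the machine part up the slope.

P ≈ 856 N

At impending motion up the slope, friction acts down-slope at its limit: f = μ_s N.
P is parallel to the surface, so N = m g cos θ = 807 N.
Along the incline: P = m g sin θ + μ_s N = 485 + 0.46×807 = 856 N.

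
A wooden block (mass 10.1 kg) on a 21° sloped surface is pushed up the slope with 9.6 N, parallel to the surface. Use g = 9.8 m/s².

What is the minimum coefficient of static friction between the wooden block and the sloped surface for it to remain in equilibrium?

μ_s,min ≈ 0.28

N = m g cos θ = 92.41 N.
Friction must make up the shortfall along the incline: f = m g sin θ − P = 35.47 − 9.6 = 25.87 N.
At the threshold f = μ_s N, so μ_s,min = 25.87/92.41 = 0.28.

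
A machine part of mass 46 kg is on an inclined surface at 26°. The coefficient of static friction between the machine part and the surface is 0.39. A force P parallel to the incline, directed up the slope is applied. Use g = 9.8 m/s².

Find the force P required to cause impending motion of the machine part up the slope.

At impending motion up the slope, friction acts down-slope at its limit: f = μ_s N.
P is parallel to the surface, so N = m g cos θ = 405 N.
Along the incline: P = m g sin θ + μ_s N = 198 + 0.39×405 = 356 N.

P ≈ 356 N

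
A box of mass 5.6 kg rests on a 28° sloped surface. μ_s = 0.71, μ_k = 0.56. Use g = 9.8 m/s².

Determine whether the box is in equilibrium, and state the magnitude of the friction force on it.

f ≈ 25.8 N

N = m g cos θ = 48.5 N.
Down-slope weight component: m g sin θ = 25.8 N.
μ_s N = 34.4 N.
25.8 ≤ 34.4 N, so it stays put; friction = 25.8 N.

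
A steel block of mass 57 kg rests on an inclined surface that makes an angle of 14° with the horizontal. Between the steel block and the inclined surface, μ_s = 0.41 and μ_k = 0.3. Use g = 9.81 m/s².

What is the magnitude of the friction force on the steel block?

Normal force: N = m g cos θ = 57 × 9.81 × cos 14° = 542.6 N.
Along the slope the weight component is m g sin θ = 135.3 N; friction must supply exactly this, acting up-slope.
Maximum static friction available: μ_s N = 0.41 × 542.6 = 222.4 N.
Since |135.3| ≤ 222.4 N, the steel block remains in static equilibrium and friction takes exactly the required value.

f ≈ 135 N (up the incline)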